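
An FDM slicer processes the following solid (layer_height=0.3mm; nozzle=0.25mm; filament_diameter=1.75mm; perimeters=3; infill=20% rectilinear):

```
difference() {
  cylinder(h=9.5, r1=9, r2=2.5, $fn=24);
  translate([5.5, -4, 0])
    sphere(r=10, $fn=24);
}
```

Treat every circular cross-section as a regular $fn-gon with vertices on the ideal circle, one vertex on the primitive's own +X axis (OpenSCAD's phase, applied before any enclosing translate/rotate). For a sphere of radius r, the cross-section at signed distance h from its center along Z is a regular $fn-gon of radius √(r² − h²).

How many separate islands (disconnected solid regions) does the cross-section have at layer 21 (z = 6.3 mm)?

At z = 6.3 mm: the cone (r1=9→r2=2.5) has section circumradius 4.689 here — a regular 24-gon; the sphere at (5.5, -4): section is a regular 24-gon, circumradius = √(r²−h²) = √(10²−6.3²) = 7.766; Taking the first minus the rest: starting from the cone, the r=10 sphere at (5.5, -4) partially overlaps it — only the 38.10 mm² overlap (of its 187.31 mm²) is removed, clipping the outline — 1 connected region. Overall, the cross-section is a single solid region. Island count = 1.

1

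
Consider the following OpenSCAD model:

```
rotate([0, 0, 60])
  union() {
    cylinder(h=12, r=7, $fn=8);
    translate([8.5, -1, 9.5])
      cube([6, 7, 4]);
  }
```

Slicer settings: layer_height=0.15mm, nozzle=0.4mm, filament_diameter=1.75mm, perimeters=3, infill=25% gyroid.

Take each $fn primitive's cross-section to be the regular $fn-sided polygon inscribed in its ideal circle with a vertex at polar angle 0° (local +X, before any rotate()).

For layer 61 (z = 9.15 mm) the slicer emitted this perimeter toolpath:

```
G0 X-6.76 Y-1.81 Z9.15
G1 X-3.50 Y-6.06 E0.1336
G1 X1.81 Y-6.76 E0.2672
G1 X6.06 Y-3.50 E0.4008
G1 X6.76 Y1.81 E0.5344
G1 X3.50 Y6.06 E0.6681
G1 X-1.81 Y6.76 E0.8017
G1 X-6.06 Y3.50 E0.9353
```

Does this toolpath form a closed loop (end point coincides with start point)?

no

Start point (G0): (-6.76, -1.81). End point (last G1): the path does not return to the start — open.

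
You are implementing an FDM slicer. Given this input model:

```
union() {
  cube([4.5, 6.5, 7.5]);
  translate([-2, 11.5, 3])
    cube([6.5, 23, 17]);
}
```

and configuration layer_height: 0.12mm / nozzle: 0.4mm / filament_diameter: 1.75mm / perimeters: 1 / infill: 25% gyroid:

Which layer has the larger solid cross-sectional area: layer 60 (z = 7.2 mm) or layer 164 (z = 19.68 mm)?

layer 60 (z = 7.2 mm)

Layer 60 (z = 7.2): the cube (footprint 4.5×6.5) is included at this height (area 29.25 mm²); the cube at (-2, 11.5) is present — its section is the full 6.5×23 rectangle (area 149.50 mm²); Combining (union): the 2 present regions are separate (no shared area or edge), so areas and boundary lengths simply add and each stays a separate island — area = 178.75 mm². So its area = 178.75 mm². Layer 164 (z = 19.68): the cube does not reach this height (z outside [0, 7.5]); the cube at (-2, 11.5) (footprint 6.5×23) is included at this height (area 149.50 mm²); Merging all regions: only the 6.5×23 cube at (-2, 11.5) is present, so the union is just that shape — area = 149.50 mm². So its area = 149.50 mm². Layer 60 is larger (178.75 vs 149.50 mm²).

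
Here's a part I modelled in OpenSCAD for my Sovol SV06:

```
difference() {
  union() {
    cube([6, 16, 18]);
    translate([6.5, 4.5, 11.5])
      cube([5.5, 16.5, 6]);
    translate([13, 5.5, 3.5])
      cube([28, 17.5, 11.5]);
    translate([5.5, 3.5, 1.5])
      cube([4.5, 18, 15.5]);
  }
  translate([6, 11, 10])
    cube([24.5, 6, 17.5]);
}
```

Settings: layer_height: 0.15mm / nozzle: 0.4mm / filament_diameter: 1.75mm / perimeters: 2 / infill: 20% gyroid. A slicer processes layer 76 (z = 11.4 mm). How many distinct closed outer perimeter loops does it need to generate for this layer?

2

At z = 11.4 mm: the cube is present — its section is the full 6×16 rectangle; the cube at (6.5, 4.5) does not reach this height (z outside [11.5, 17.5]); the cube at (13, 5.5) is present — its section is the full 28×17.5 rectangle; the cube at (5.5, 3.5) is present — its section is the full 4.5×18 rectangle; Merging all regions: the regions partially overlap (shared area 6.25 mm²), so overlapping operands fuse into one piece — 2 connected regions; the cube at (6, 11) is present — its section is the full 24.5×6 rectangle; Subtracting the remaining from the first: starting from that combined region, the 24.5×6 cube at (6, 11) partially overlaps it — only the 129.00 mm² overlap (of its 147.00 mm²) is removed, clipping the outline — 2 connected regions. The result has 2 disconnected regions.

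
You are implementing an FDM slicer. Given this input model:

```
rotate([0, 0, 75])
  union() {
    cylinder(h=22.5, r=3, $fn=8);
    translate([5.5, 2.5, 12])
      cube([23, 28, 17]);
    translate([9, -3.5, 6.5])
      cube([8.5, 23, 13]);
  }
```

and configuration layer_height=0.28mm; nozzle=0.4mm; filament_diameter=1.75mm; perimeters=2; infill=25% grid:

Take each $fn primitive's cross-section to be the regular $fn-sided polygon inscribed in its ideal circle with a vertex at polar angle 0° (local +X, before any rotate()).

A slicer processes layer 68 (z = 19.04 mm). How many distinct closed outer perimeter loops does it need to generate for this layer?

2

At z = 19.04 mm: the r=3 cylinder contributes a regular 8-gon of circumradius 3; the cube at (5.5, 2.5) (footprint 23×28) is included at this height; the cube at (9, -3.5) (footprint 8.5×23) is included at this height; Merging all regions: the regions partially overlap (shared area 144.50 mm²), so overlapping operands fuse into one piece — 2 connected regions; (rotated 75° about Z; rotation is an isometry so areas/perimeters/island counts are preserved). The result has 2 disconnected regions.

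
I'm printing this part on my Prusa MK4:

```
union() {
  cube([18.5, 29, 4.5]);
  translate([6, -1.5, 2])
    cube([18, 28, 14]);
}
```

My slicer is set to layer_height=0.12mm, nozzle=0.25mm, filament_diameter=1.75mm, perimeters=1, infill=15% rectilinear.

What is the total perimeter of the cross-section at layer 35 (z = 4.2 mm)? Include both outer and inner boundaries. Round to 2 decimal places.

At z = 4.2 mm: the cube (footprint 18.5×29) is included at this height (perimeter 95.00 mm); the cube at (6, -1.5) (footprint 18×28) is included at this height (perimeter 92.00 mm); Combining (union): the regions partially overlap (shared area 331.25 mm²), so the edge portions inside another operand are dropped and the merged outline is re-measured after clipping — boundary = 109.00 mm. Overall, the cross-section is a single solid region. Total boundary length (outer) = 109.00 mm.

109.00 mm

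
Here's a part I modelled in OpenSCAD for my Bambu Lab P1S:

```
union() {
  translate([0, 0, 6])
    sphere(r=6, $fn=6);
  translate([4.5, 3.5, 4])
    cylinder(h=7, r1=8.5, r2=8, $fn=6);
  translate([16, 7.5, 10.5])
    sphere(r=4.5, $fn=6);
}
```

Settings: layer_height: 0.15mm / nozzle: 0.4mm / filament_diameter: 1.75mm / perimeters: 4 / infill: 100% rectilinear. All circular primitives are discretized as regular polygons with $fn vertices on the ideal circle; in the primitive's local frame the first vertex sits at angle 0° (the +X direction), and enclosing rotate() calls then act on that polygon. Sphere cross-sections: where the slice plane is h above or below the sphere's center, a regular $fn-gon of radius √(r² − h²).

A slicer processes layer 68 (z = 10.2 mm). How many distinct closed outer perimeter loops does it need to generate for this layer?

2

At z = 10.2 mm: the sphere: section is a regular 6-gon, circumradius = √(r²−h²) = √(6²−4.2²) = 4.285; the cone at (4.5, 3.5) contributes a regular 6-gon of circumradius 8.057 (interpolated between r1=8.5 and r2=8 at t=0.886); the r=4.5 sphere at (16, 7.5) slices to a regular 6-gon of circumradius 4.490 (√(r²−h²) with h=0.3 from center); Merging all regions: the regions partially overlap (shared area 33.84 mm²), so overlapping operands fuse into one piece — 2 connected regions. The result has 2 disconnected regions.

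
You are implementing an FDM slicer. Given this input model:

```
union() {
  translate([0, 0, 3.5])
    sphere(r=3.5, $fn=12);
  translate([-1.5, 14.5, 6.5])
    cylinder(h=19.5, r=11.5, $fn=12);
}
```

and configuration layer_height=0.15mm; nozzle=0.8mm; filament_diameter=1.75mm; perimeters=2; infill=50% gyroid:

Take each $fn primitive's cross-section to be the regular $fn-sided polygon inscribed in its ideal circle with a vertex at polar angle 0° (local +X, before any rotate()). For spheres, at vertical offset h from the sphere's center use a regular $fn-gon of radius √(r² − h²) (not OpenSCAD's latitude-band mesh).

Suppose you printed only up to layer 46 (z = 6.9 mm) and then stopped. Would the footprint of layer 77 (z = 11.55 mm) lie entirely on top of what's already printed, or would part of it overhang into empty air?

entirely on top

Compare the two slices. At z = 6.9: the r=3.5 sphere contributes a regular 12-gon of circumradius √(3.5²−3.4²) = 0.831 (area = (12/2)·0.831²·sin(360°/12) = 2.07 mm²); the r=11.5 cylinder at (-1.5, 14.5) contributes a regular 12-gon of circumradius 11.5 (area = (12/2)·11.500²·sin(360°/12) = 396.75 mm²); Combining (union): the 2 present regions are separate (no shared area or edge), so areas and boundary lengths simply add and each stays a separate island — area = 398.82 mm². At z = 11.55: the sphere is not intersected at this z (|z−center|=8.050 > r=3.5); the cylinder at (-1.5, 14.5): section is a regular 12-gon, circumradius r=11.5 (area = (12/2)·11.500²·sin(360°/12) = 396.75 mm²); Taking the union: only the r=11.5 cylinder at (-1.5, 14.5) is present, so the union is just that shape — area = 396.75 mm². Checking containment: the cross-section at z = 11.55 is a subset of the cross-section at z = 6.9.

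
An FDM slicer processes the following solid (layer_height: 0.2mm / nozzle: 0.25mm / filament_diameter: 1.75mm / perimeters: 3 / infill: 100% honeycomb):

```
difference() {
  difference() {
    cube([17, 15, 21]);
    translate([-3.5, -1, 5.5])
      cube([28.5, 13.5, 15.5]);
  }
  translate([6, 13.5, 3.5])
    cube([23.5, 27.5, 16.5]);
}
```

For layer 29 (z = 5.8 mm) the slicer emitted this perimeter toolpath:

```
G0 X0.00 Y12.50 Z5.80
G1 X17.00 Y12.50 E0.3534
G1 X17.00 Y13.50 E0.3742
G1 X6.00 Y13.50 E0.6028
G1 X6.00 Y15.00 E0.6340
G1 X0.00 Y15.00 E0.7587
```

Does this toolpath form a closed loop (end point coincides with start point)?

Start point (G0): (0.00, 12.50). End point (last G1): the path does not return to the start — open.

no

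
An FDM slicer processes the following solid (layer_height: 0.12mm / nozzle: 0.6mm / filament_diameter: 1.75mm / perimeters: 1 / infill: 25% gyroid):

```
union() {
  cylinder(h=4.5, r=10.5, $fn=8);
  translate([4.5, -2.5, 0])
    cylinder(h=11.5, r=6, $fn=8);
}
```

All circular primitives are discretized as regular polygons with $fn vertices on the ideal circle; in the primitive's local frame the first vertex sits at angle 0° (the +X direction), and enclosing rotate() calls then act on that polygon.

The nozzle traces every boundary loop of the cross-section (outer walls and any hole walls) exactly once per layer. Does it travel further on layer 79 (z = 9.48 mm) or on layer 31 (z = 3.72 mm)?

Layer 79 (z = 9.48): the cylinder is not intersected at this z (z outside [0, 4.5]); the r=6 cylinder at (4.5, -2.5) contributes a regular 8-gon of circumradius 6 (perimeter = 2·8·6.000·sin(180°/8) = 36.74 mm); Taking the union: only the r=6 cylinder at (4.5, -2.5) is present, so the union is just that shape — boundary = 36.74 mm. So its perimeter = 36.74 mm. Layer 31 (z = 3.72): the r=10.5 cylinder gives a regular 8-gon of circumradius 10.5 (constant along its height) (perimeter = 2·8·10.500·sin(180°/8) = 64.29 mm); the r=6 cylinder at (4.5, -2.5) gives a regular 8-gon of circumradius 6 (constant along its height) (perimeter = 2·8·6.000·sin(180°/8) = 36.74 mm); Combining (union): the regions partially overlap (shared area 96.51 mm²), so the edge portions inside another operand are dropped and the merged outline is re-measured after clipping — boundary = 65.08 mm. So its perimeter = 65.08 mm. Layer 31 is larger (65.08 vs 36.74 mm).

layer 31 (z = 3.72 mm)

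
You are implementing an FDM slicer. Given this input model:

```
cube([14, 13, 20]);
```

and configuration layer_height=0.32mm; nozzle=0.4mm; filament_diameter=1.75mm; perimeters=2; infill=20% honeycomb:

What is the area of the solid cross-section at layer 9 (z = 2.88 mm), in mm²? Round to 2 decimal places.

182.00 mm²

At z = 2.88 mm: the 14×13 cube contributes its full rectangle (area 182.00 mm²). Overall, the cross-section is a single solid region. Net area = 182.00 mm².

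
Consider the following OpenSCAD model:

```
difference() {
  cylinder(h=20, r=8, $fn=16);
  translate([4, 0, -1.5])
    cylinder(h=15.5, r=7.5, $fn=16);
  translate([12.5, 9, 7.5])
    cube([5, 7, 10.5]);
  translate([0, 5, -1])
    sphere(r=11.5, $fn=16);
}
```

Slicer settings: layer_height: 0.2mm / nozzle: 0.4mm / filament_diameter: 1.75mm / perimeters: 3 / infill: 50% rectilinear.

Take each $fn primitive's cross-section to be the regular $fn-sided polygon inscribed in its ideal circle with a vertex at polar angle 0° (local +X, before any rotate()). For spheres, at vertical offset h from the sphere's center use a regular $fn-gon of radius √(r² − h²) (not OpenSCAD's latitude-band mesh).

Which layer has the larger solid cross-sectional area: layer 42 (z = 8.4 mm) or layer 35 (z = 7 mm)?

Layer 42 (z = 8.4): the cylinder: section is a regular 16-gon, circumradius r=8 (area = (16/2)·8.000²·sin(360°/16) = 195.93 mm²); the r=7.5 cylinder at (4, 0) contributes a regular 16-gon of circumradius 7.5 (area = (16/2)·7.500²·sin(360°/16) = 172.21 mm²); the 5×7 cube at (12.5, 9) contributes its full rectangle (area 35.00 mm²); the sphere at (0, 5): section is a regular 16-gon, circumradius = √(r²−h²) = √(11.5²−9.4²) = 6.625 (area = (16/2)·6.625²·sin(360°/16) = 134.37 mm²); Taking the first minus the rest: starting from the r=8 cylinder (195.93 mm²), the r=7.5 cylinder at (4, 0) partially overlaps it — only the 123.04 mm² overlap (of its 172.21 mm²) is removed, clipping the outline; the 5×7 cube at (12.5, 9) misses the remaining region (no effect); the r=11.5 sphere at (0, 5) partially overlaps it — only the 29.02 mm² overlap (of its 134.37 mm²) is removed, clipping the outline — area = 43.87 mm². So its area = 43.87 mm². Layer 35 (z = 7): the cylinder: section is a regular 16-gon, circumradius r=8 (area = (16/2)·8.000²·sin(360°/16) = 195.93 mm²); the cylinder at (4, 0): section is a regular 16-gon, circumradius r=7.5 (area = (16/2)·7.500²·sin(360°/16) = 172.21 mm²); the cube at (12.5, 9) is not intersected at this z (z outside [7.5, 18]); the sphere at (0, 5): section is a regular 16-gon, circumradius = √(r²−h²) = √(11.5²−8²) = 8.261 (area = (16/2)·8.261²·sin(360°/16) = 208.95 mm²); After the difference (first − rest): starting from the r=8 cylinder (195.93 mm²), the r=7.5 cylinder at (4, 0) partially overlaps it — only the 123.04 mm² overlap (of its 172.21 mm²) is removed, clipping the outline; the r=11.5 sphere at (0, 5) partially overlaps it — only the 39.67 mm² overlap (of its 208.95 mm²) is removed, clipping the outline — area = 33.22 mm². So its area = 33.22 mm². Layer 42 is larger (43.87 vs 33.22 mm²).

layer 42 (z = 8.4 mm)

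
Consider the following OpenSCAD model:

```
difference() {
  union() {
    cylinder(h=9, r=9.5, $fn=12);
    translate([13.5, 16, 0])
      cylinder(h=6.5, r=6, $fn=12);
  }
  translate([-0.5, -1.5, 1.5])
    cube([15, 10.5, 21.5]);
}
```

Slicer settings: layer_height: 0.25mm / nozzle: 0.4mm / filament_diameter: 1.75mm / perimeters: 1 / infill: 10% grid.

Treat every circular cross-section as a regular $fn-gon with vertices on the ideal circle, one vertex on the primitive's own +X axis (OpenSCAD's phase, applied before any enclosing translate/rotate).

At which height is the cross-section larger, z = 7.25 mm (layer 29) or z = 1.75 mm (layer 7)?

layer 7 (z = 1.75 mm)

Layer 29 (z = 7.25): the cylinder: section is a regular 12-gon, circumradius r=9.5 (area = (12/2)·9.500²·sin(360°/12) = 270.75 mm²); the cylinder at (13.5, 16) is absent (z outside [0, 6.5]); Taking the union: only the r=9.5 cylinder is present, so the union is just that shape — area = 270.75 mm²; the cube at (-0.5, -1.5) (footprint 15×10.5) is included at this height (area 157.50 mm²); Taking the first minus the rest: starting from the result so far (270.75 mm²), the 15×10.5 cube at (-0.5, -1.5) partially overlaps it — only the 86.42 mm² overlap (of its 157.50 mm²) is removed, clipping the outline — area = 184.33 mm². So its area = 184.33 mm². Layer 7 (z = 1.75): the r=9.5 cylinder gives a regular 12-gon of circumradius 9.5 (constant along its height) (area = (12/2)·9.500²·sin(360°/12) = 270.75 mm²); the cylinder at (13.5, 16): section is a regular 12-gon, circumradius r=6 (area = (12/2)·6.000²·sin(360°/12) = 108.00 mm²); Taking the union: the 2 present regions are separate (no shared area or edge), so areas and boundary lengths simply add and each stays a separate island — area = 378.75 mm²; the cube at (-0.5, -1.5) (footprint 15×10.5) is included at this height (area 157.50 mm²); Taking the first minus the rest: starting from the result so far (378.75 mm²), the 15×10.5 cube at (-0.5, -1.5) partially overlaps it — only the 86.42 mm² overlap (of its 157.50 mm²) is removed, clipping the outline — area = 292.33 mm². So its area = 292.33 mm². Layer 7 is larger (292.33 vs 184.33 mm²).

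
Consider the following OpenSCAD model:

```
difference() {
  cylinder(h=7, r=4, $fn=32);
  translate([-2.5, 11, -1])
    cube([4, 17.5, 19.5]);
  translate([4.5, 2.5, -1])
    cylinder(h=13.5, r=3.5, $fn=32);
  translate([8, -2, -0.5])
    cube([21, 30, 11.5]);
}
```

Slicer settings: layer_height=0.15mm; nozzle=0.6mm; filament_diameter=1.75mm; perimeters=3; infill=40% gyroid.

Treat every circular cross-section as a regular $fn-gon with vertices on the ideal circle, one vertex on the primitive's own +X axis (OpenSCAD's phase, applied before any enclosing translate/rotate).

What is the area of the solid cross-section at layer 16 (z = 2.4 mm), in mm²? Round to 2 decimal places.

41.25 mm²

At z = 2.4 mm: the r=4 cylinder gives a regular 32-gon of circumradius 4 (constant along its height) (area = (32/2)·4.000²·sin(360°/32) = 49.94 mm²); the cube at (-2.5, 11) (footprint 4×17.5) is included at this height (area 70.00 mm²); the cylinder at (4.5, 2.5): section is a regular 32-gon, circumradius r=3.5 (area = (32/2)·3.500²·sin(360°/32) = 38.24 mm²); the cube at (8, -2) (footprint 21×30) is included at this height (area 630.00 mm²); After the difference (first − rest): starting from the r=4 cylinder (49.94 mm²), the 4×17.5 cube at (-2.5, 11) misses the remaining region (no effect); the r=3.5 cylinder at (4.5, 2.5) partially overlaps it — only the 8.69 mm² overlap (of its 38.24 mm²) is removed, clipping the outline; the 21×30 cube at (8, -2) misses the remaining region (no effect) — area = 41.25 mm². Overall, the cross-section is a single solid region. Net area = 41.25 mm².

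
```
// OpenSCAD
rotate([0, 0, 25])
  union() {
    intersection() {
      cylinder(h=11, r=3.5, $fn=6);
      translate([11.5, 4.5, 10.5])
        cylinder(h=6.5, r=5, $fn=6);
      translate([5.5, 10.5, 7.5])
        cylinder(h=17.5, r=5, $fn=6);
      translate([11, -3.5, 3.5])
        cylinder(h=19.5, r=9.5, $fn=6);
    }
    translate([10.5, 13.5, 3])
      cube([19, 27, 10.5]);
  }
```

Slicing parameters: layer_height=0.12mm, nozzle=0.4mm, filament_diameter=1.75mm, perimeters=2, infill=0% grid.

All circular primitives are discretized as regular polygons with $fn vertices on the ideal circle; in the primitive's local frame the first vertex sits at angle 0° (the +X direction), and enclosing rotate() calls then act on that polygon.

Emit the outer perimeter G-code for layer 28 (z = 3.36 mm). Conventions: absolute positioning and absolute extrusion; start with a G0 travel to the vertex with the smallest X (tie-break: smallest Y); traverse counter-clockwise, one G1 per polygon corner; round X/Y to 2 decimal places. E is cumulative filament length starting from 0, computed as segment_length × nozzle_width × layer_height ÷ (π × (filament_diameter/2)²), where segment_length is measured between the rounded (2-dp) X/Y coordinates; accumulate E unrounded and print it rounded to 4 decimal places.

G0 X-7.60 Y41.14 Z3.36
G1 X3.81 Y16.67 E0.5388
G1 X21.03 Y24.70 E0.9180
G1 X9.62 Y49.17 E1.4568
G1 X-7.60 Y41.14 E1.8359

At z = 3.36 mm: the r=3.5 cylinder contributes a regular 6-gon of circumradius 3.5; the cylinder at (11.5, 4.5) is not intersected at this z (z outside [10.5, 17]); the cylinder at (5.5, 10.5) does not reach this height (z outside [7.5, 25]); the cylinder at (11, -3.5) is not intersected at this z (z outside [3.5, 23]); Keeping only the common overlap: at least one operand is absent at this height, so nothing remains; the cube at (10.5, 13.5) (footprint 19×27) is included at this height; Combining (union): only the 19×27 cube at (10.5, 13.5) is present, so the union is just that shape — 1 connected region; (whole slice rotated 25° about Z — lengths, areas and connectivity unchanged). The outline is a single polygon with 4 vertices. Extrusion per mm of travel: 0.4 × 0.12 / (π × 0.875²) = 0.019956. Accumulating E over each segment gives final E = 1.8359.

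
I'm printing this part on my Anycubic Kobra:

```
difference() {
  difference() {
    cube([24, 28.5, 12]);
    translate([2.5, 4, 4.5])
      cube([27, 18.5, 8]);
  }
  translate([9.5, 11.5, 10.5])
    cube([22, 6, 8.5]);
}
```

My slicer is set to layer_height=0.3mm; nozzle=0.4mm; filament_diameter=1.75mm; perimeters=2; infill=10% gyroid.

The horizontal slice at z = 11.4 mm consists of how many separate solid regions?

At z = 11.4 mm: the cube is present — its section is the full 24×28.5 rectangle; the cube at (2.5, 4) is present — its section is the full 27×18.5 rectangle; Subtracting the remaining from the first: starting from the 24×28.5 cube, the 27×18.5 cube at (2.5, 4) partially overlaps it — only the 397.75 mm² overlap (of its 499.50 mm²) is removed, clipping the outline — 1 connected region; the 22×6 cube at (9.5, 11.5) contributes its full rectangle; Subtracting the remaining from the first: starting from that combined region, the 22×6 cube at (9.5, 11.5) misses the remaining region (no effect) — 1 connected region. The result has 1 disconnected region.

1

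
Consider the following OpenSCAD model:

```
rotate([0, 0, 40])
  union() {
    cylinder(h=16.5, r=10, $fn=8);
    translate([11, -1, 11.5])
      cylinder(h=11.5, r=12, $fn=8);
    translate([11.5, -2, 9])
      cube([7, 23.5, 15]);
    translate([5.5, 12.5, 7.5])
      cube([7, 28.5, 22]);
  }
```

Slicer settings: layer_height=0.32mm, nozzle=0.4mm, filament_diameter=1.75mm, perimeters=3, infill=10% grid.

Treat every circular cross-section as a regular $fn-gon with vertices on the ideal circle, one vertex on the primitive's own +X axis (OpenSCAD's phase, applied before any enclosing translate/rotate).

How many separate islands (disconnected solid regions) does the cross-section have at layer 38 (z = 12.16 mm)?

1

At z = 12.16 mm: the r=10 cylinder contributes a regular 8-gon of circumradius 10; the r=12 cylinder at (11, -1) contributes a regular 8-gon of circumradius 12; the cube at (11.5, -2) is present — its section is the full 7×23.5 rectangle; the 7×28.5 cube at (5.5, 12.5) contributes its full rectangle; Merging all regions: the regions partially overlap (shared area 210.61 mm²), so overlapping operands fuse into one piece — 1 connected region; (rotated 40° about Z; rotation is an isometry so areas/perimeters/island counts are preserved). Overall, the cross-section is a single solid region. Island count = 1.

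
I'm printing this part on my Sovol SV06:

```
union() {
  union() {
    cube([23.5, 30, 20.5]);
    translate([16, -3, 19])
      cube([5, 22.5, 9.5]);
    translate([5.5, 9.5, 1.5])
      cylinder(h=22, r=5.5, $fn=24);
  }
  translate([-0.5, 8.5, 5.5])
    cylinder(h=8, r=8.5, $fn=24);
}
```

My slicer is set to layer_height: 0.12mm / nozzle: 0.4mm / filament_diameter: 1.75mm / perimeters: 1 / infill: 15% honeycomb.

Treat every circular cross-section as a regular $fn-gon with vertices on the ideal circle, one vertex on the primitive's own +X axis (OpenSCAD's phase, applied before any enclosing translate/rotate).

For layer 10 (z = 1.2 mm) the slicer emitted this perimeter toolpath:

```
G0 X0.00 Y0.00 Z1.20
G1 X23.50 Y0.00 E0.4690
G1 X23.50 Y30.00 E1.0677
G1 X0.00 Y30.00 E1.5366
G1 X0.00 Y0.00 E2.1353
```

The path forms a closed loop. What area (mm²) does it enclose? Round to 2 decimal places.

Apply the shoelace formula to the sequence of (X, Y) vertices; enclosed area = 705.00 mm².

705.00 mm²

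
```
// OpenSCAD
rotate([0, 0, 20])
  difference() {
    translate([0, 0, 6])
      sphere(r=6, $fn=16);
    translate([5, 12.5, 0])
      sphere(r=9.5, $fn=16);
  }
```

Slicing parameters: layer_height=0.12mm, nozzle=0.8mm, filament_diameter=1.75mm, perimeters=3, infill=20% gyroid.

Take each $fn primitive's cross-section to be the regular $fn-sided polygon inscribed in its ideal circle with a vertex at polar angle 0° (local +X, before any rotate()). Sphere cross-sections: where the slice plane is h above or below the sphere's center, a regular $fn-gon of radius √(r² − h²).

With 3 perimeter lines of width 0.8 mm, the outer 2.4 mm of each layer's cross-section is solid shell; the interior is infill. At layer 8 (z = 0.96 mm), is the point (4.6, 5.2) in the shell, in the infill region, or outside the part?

At z = 0.96 mm: the r=6 sphere contributes a regular 16-gon of circumradius √(6²−5.04²) = 3.256; the r=9.5 sphere at (5, 12.5) contributes a regular 16-gon of circumradius √(9.5²−0.96²) = 9.451; After the difference (first − rest): starting from the r=6 sphere, the r=9.5 sphere at (5, 12.5) misses the remaining region (no effect) — 1 connected region; (rotated 20° about Z; rotation is an isometry so areas/perimeters/island counts are preserved). Overall, the cross-section is a single solid region. Undo the 20° rotation: the query point maps to (6.101, 3.313) in the un-rotated model frame. The nearest boundary edge runs (2.30, 2.30)→(3.01, 1.25); distance from the point to it = 3.72 mm. The point is not inside any of the regions above, so it lies outside the cross-section (3.72 mm from the nearest boundary).

outside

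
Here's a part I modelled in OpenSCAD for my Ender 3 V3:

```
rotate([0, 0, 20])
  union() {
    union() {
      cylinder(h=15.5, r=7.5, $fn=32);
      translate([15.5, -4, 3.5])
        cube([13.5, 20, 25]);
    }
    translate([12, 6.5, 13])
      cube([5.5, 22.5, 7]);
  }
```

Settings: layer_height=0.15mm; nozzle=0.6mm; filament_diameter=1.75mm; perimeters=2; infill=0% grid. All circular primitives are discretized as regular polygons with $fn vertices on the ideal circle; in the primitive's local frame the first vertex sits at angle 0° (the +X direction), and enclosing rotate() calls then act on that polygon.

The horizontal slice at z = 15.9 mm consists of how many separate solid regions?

At z = 15.9 mm: the cylinder does not reach this height (z outside [0, 15.5]); the cube at (15.5, -4) is present — its section is the full 13.5×20 rectangle; Taking the union: only the 13.5×20 cube at (15.5, -4) is present, so the union is just that shape — 1 connected region; the 5.5×22.5 cube at (12, 6.5) contributes its full rectangle; Merging all regions: the regions partially overlap (shared area 19.00 mm²), so overlapping operands fuse into one piece — 1 connected region; (whole slice rotated 20° about Z — lengths, areas and connectivity unchanged). The result has 1 disconnected region.

1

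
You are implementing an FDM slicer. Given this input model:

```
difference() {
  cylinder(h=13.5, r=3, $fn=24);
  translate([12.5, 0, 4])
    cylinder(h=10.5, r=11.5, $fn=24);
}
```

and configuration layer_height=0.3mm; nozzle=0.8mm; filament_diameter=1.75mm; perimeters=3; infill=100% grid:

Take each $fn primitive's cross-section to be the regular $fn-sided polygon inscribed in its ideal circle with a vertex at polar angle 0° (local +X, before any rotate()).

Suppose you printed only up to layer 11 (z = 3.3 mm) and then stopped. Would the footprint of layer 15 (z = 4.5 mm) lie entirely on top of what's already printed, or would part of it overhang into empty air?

entirely on top

Compare the two slices. At z = 3.3: the r=3 cylinder gives a regular 24-gon of circumradius 3 (constant along its height) (area = (24/2)·3.000²·sin(360°/24) = 27.95 mm²); the cylinder at (12.5, 0) is not intersected at this z (z outside [4, 14.5]); Subtracting the remaining from the first: none of the subtracted shapes is present at this height, so the r=3 cylinder is unchanged — area = 27.95 mm². At z = 4.5: the r=3 cylinder contributes a regular 24-gon of circumradius 3 (area = (24/2)·3.000²·sin(360°/24) = 27.95 mm²); the cylinder at (12.5, 0): section is a regular 24-gon, circumradius r=11.5 (area = (24/2)·11.500²·sin(360°/24) = 410.75 mm²); Subtracting the remaining from the first: starting from the r=3 cylinder (27.95 mm²), the r=11.5 cylinder at (12.5, 0) partially overlaps it — only the 7.14 mm² overlap (of its 410.75 mm²) is removed, clipping the outline — area = 20.81 mm². Checking containment: the cross-section at z = 4.5 is a subset of the cross-section at z = 3.3.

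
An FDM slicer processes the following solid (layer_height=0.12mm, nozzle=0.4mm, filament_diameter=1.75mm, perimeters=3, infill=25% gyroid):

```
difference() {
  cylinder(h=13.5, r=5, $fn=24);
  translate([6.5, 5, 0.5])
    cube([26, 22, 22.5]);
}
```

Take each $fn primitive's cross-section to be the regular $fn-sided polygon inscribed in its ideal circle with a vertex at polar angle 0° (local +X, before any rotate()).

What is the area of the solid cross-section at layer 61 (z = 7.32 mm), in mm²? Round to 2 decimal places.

At z = 7.32 mm: the cylinder: section is a regular 24-gon, circumradius r=5 (area = (24/2)·5.000²·sin(360°/24) = 77.65 mm²); the cube at (6.5, 5) is present — its section is the full 26×22 rectangle (area 572.00 mm²); Taking the first minus the rest: starting from the r=5 cylinder (77.65 mm²), the 26×22 cube at (6.5, 5) misses the remaining region (no effect) — area = 77.65 mm². Overall, the cross-section is a single solid region. Net area = 77.65 mm².

77.65 mm²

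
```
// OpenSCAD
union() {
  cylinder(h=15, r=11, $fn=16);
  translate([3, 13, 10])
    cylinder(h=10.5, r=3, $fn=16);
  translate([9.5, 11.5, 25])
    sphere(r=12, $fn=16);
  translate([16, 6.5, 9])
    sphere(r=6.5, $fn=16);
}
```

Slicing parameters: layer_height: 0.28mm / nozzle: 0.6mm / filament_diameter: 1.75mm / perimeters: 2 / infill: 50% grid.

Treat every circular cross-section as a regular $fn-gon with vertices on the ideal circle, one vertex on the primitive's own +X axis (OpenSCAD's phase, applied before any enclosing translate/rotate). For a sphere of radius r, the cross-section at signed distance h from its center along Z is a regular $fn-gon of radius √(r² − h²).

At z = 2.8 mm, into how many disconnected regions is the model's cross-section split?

At z = 2.8 mm: the cylinder: section is a regular 16-gon, circumradius r=11; the cylinder at (3, 13) is not intersected at this z (z outside [10, 20.5]); the sphere at (9.5, 11.5) does not reach this height (|z−center|=22.200 > r=12); the r=6.5 sphere at (16, 6.5) contributes a regular 16-gon of circumradius √(6.5²−6.2²) = 1.952; Merging all regions: the 2 present regions are separate (no shared area or edge), so areas and boundary lengths simply add and each stays a separate island — 2 connected regions. The result has 2 disconnected regions.

2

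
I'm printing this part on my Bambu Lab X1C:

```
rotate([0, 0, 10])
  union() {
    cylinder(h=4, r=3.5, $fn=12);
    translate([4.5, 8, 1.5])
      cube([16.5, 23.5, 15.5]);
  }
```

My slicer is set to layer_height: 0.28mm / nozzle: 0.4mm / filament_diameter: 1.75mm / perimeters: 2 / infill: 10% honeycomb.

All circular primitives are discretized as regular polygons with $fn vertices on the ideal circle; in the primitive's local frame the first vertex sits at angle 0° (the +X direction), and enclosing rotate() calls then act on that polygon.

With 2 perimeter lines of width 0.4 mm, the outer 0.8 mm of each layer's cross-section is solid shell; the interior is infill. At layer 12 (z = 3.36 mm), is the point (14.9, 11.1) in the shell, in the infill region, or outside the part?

shell

At z = 3.36 mm: the r=3.5 cylinder gives a regular 12-gon of circumradius 3.5 (constant along its height); the cube at (4.5, 8) (footprint 16.5×23.5) is included at this height; Merging all regions: the 2 present regions are separate (no shared area or edge), so areas and boundary lengths simply add and each stays a separate island — 2 connected regions; (whole slice rotated 10° about Z — lengths, areas and connectivity unchanged). Overall, the cross-section has 2 separate islands. Undo the 10° rotation: the query point maps to (16.601, 8.344) in the un-rotated model frame. The nearest boundary edge runs (21.00, 8.00)→(4.50, 8.00); distance from the point to it = 0.34 mm. (Shell/infill is judged within the island containing the point — the largest one.) The point is inside the cross-section, 0.34 mm from the nearest boundary — within the 0.8 mm shell band (2 × 0.4).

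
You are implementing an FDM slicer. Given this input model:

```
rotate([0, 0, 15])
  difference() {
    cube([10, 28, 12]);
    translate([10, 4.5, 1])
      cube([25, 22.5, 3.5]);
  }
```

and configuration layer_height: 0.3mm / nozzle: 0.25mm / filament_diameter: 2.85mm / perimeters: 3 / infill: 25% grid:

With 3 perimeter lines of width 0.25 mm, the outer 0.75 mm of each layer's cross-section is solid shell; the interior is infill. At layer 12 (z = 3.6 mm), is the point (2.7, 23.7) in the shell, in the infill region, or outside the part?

At z = 3.6 mm: the cube is present — its section is the full 10×28 rectangle; the cube at (10, 4.5) (footprint 25×22.5) is included at this height; After the difference (first − rest): starting from the 10×28 cube, the 25×22.5 cube at (10, 4.5) misses the remaining region (no effect) — 1 connected region; (whole slice rotated 15° about Z — lengths, areas and connectivity unchanged). Overall, the cross-section is a single solid region. Undo the 15° rotation: the query point maps to (8.742, 22.194) in the un-rotated model frame. The nearest boundary edge runs (10.00, 27.00)→(10.00, 4.50); distance from the point to it = 1.26 mm. The point is inside the cross-section and 1.26 mm from the nearest boundary — more than the 0.75 mm shell width (3 × 0.25), so it's in the infill interior.

infill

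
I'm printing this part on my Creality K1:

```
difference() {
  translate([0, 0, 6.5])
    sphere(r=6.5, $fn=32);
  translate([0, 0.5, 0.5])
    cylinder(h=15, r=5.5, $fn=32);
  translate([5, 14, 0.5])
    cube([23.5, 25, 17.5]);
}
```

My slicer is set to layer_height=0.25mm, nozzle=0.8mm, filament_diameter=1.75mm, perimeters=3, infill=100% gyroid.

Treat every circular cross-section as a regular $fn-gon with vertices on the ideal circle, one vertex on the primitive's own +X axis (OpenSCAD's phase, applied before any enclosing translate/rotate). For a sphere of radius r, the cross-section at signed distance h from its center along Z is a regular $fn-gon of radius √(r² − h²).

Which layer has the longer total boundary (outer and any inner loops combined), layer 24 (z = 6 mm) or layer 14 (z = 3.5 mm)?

Layer 24 (z = 6): the sphere: section is a regular 32-gon, circumradius = √(r²−h²) = √(6.5²−0.5²) = 6.481 (perimeter = 2·32·6.481·sin(180°/32) = 40.65 mm); the r=5.5 cylinder at (0, 0.5) gives a regular 32-gon of circumradius 5.5 (constant along its height) (perimeter = 2·32·5.500·sin(180°/32) = 34.50 mm); the cube at (5, 14) is present — its section is the full 23.5×25 rectangle (perimeter 97.00 mm); Taking the first minus the rest: starting from the r=6.5 sphere, the r=5.5 cylinder at (0, 0.5) lies wholly inside it (removes its full 94.42 mm² and its 34.50 mm outline becomes a hole wall); the 23.5×25 cube at (5, 14) misses the remaining region (no effect) — boundary (outer + 1 inner loop) = 75.16 mm. So its perimeter = 75.16 mm. Layer 14 (z = 3.5): the r=6.5 sphere contributes a regular 32-gon of circumradius √(6.5²−3²) = 5.766 (perimeter = 2·32·5.766·sin(180°/32) = 36.17 mm); the r=5.5 cylinder at (0, 0.5) gives a regular 32-gon of circumradius 5.5 (constant along its height) (perimeter = 2·32·5.500·sin(180°/32) = 34.50 mm); the cube at (5, 14) (footprint 23.5×25) is included at this height (perimeter 97.00 mm); Taking the first minus the rest: starting from the r=6.5 sphere, the r=5.5 cylinder at (0, 0.5) partially overlaps it — only the 92.67 mm² overlap (of its 94.42 mm²) is removed, clipping the outline; the 23.5×25 cube at (5, 14) misses the remaining region (no effect) — boundary = 48.35 mm. So its perimeter = 48.35 mm. Layer 24 is larger (75.16 vs 48.35 mm).

layer 24 (z = 6 mm)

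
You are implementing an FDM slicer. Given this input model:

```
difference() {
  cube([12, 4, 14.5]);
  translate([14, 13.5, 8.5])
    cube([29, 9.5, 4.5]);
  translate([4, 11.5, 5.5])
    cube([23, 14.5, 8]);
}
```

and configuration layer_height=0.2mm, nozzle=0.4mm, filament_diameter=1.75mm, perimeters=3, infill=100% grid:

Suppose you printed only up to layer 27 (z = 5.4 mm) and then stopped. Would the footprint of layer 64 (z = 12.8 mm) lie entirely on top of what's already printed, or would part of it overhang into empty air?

entirely on top

Compare the two slices. At z = 5.4: the cube (footprint 12×4) is included at this height (area 48.00 mm²); the cube at (14, 13.5) is absent (z outside [8.5, 13]); the cube at (4, 11.5) is not intersected at this z (z outside [5.5, 13.5]); Subtracting the remaining from the first: none of the subtracted shapes is present at this height, so the 12×4 cube is unchanged — area = 48.00 mm². At z = 12.8: the cube is present — its section is the full 12×4 rectangle (area 48.00 mm²); the cube at (14, 13.5) is present — its section is the full 29×9.5 rectangle (area 275.50 mm²); the cube at (4, 11.5) (footprint 23×14.5) is included at this height (area 333.50 mm²); Taking the first minus the rest: starting from the 12×4 cube (48.00 mm²), the 29×9.5 cube at (14, 13.5) misses the remaining region (no effect); the 23×14.5 cube at (4, 11.5) misses the remaining region (no effect) — area = 48.00 mm². Checking containment: the cross-section at z = 12.8 is a subset of the cross-section at z = 5.4.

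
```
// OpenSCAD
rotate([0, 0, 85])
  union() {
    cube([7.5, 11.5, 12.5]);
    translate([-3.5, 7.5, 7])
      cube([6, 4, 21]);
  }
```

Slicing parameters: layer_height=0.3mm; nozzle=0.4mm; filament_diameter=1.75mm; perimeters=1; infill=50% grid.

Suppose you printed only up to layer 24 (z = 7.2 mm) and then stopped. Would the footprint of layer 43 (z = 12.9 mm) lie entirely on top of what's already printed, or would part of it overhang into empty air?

Compare the two slices. At z = 7.2: the 7.5×11.5 cube contributes its full rectangle (area 86.25 mm²); the cube at (-3.5, 7.5) is present — its section is the full 6×4 rectangle (area 24.00 mm²); Merging all regions: the regions partially overlap — summed areas 110.25 mm² minus the doubly-counted overlap 10.00 mm² gives 100.25 mm² — area = 100.25 mm²; (whole slice rotated 85° about Z — lengths, areas and connectivity unchanged). At z = 12.9: the cube does not reach this height (z outside [0, 12.5]); the cube at (-3.5, 7.5) (footprint 6×4) is included at this height (area 24.00 mm²); Combining (union): only the 6×4 cube at (-3.5, 7.5) is present, so the union is just that shape — area = 24.00 mm²; (whole slice rotated 85° about Z — lengths, areas and connectivity unchanged). Checking containment: the cross-section at z = 12.9 is a subset of the cross-section at z = 7.2.

entirely on top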